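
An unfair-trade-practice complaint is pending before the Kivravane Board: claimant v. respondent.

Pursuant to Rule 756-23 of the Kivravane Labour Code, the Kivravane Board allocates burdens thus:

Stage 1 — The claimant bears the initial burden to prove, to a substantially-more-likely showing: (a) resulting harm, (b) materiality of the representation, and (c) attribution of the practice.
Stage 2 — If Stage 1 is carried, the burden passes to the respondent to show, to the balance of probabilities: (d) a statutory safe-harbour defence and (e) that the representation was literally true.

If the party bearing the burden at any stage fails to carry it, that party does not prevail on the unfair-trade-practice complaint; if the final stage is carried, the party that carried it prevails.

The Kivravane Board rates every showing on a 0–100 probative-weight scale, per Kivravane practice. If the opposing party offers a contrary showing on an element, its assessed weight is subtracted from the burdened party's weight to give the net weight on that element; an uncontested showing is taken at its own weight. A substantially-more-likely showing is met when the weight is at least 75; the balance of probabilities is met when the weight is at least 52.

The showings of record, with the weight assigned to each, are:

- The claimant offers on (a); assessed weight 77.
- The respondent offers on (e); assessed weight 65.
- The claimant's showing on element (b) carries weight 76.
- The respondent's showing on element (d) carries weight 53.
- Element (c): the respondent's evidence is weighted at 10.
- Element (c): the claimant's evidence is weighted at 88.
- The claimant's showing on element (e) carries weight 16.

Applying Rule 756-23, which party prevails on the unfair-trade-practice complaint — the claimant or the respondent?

Stage 1 — burden on claimant; standard: a substantially-more-likely showing (weight is at least 75).
    (a): 77 ≥ 75 [met]
    (b): 76 ≥ 75 [met]
    (c): 88 − 10 = 78 ≥ 75 [met]
  Stage 1 is satisfied; the onus moves to the respondent.
Stage 2 — burden on respondent; standard: the balance of probabilities (weight is at least 52).
    (d): 53 ≥ 52 [met]
    (e): 65 − 16 = 49 < 52 [not met]
  Not every element is met, so the respondent fails to carry Stage 2.
So the claimant prevails.

claimant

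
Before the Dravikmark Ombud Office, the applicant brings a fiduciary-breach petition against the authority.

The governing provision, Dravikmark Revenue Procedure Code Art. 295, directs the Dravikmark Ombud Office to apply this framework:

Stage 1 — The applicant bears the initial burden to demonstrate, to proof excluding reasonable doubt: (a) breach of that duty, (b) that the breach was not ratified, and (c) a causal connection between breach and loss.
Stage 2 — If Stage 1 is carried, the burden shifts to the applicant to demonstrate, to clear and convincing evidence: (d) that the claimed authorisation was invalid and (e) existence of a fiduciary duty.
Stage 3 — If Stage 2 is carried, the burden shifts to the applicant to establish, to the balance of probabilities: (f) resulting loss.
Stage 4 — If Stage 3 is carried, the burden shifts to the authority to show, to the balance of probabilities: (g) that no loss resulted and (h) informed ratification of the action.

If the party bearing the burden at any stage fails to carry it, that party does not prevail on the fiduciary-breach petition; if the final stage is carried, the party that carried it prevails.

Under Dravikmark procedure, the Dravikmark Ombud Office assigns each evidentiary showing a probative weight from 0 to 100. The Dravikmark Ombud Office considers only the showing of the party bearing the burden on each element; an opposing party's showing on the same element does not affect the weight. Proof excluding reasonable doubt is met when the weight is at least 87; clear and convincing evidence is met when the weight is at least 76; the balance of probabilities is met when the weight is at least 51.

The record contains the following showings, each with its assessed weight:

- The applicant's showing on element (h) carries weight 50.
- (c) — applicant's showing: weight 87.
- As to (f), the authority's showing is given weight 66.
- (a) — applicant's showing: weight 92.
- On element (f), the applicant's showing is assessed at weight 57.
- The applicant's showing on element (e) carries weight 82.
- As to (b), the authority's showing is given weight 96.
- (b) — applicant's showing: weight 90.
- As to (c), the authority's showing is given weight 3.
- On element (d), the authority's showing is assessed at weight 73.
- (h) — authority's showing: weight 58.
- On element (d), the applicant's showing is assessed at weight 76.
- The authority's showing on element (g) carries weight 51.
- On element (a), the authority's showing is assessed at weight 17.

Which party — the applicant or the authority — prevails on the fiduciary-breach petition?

Stage 1 (applicant, proof excluding reasonable doubt, weight is at least 87): (a) 92 (authority's 17 disregarded) ≥ 87 — meets; (b) 90 (authority's 96 disregarded) ≥ 87 — meets; (c) 87 (authority's 3 disregarded) ≥ 87 — meets.
  All elements met. The applicant retains the burden for Stage 2.
Stage 2 (applicant, clear and convincing evidence, weight is at least 76): (d) 76 (authority's 73 disregarded) ≥ 76 — meets; (e) 82 ≥ 76 — meets.
  Stage 2 carried; the burden remains with the applicant.
Stage 3 (applicant, the balance of probabilities, weight is at least 51): (f) 57 (authority's 66 disregarded) ≥ 51 — meets.
  Stage 3 carried; the burden shifts to the authority.
Stage 4 (authority, the balance of probabilities, weight is at least 51): (g) 51 ≥ 51 — meets; (h) 58 (applicant's 50 disregarded) ≥ 51 — meets.
  The authority carries the last stage.
With every stage satisfied, the authority prevails.

authority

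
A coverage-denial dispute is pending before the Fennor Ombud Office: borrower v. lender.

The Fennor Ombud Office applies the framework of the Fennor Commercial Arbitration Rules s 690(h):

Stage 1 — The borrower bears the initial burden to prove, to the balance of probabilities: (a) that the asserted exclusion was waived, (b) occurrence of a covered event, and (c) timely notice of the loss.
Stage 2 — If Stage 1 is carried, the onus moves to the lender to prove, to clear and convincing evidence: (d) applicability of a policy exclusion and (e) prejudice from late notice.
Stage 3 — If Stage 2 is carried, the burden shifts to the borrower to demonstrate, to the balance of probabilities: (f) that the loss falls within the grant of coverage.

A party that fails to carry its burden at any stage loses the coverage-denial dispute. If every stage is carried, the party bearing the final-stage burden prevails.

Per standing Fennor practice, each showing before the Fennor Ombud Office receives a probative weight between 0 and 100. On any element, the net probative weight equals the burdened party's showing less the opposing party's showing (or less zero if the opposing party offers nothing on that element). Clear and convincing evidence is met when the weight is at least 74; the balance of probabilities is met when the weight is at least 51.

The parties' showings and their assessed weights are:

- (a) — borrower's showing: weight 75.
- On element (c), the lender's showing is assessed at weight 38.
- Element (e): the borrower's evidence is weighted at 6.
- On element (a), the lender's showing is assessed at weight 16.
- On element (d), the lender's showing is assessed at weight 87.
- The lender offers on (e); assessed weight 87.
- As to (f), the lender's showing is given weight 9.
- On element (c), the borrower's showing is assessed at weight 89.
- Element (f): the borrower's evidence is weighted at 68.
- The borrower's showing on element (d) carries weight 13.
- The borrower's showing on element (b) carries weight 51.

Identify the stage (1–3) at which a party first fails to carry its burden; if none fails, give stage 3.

stage 3

Stage 1 — burden on borrower; standard: the balance of probabilities (weight is at least 51).
    (a): 75 − 16 = 59 ≥ 51 [met]
    (b): 51 ≥ 51 [met]
    (c): 89 − 38 = 51 ≥ 51 [met]
  Stage 1 carried; the burden shifts to the lender.
Stage 2 — burden on lender; standard: clear and convincing evidence (weight is at least 74).
    (d): 87 − 13 = 74 ≥ 74 [met]
    (e): 87 − 6 = 81 ≥ 74 [met]
  Stage 2 carried; the burden shifts to the borrower.
Stage 3 — burden on borrower; standard: the balance of probabilities (weight is at least 51).
    (f): 68 − 9 = 59 ≥ 51 [met]
  All elements met at the final stage.
Every stage carried; the borrower prevails.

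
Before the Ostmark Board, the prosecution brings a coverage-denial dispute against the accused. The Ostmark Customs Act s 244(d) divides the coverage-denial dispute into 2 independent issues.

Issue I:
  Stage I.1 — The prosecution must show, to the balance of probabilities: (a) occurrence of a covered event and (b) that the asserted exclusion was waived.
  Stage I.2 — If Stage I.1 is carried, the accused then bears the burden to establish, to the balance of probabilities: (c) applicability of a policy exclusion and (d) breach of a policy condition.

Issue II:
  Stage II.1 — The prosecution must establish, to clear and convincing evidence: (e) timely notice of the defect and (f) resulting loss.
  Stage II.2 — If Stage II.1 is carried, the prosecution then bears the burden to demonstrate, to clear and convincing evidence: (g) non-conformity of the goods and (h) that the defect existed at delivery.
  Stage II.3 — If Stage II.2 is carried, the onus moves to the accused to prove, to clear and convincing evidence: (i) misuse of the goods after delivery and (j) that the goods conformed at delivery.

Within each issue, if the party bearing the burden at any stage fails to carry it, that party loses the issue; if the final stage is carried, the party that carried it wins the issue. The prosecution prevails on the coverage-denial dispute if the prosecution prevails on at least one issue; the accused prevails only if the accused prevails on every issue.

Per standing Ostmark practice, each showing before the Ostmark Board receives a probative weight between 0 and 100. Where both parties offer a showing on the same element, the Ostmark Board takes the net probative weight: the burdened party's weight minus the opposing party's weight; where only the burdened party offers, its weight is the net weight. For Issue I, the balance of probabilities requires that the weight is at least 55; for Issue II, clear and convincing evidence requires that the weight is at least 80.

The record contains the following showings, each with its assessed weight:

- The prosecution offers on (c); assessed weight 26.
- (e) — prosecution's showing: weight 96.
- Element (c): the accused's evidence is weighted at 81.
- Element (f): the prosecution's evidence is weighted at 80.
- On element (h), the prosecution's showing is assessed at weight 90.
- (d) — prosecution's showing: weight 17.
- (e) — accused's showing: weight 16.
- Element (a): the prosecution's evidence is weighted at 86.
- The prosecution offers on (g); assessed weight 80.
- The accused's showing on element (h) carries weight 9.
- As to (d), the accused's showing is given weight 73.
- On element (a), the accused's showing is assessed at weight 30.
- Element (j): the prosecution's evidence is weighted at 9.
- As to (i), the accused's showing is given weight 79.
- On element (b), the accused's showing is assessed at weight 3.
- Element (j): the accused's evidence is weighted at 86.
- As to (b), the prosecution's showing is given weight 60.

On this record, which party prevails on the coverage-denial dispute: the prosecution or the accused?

prosecution

— Issue I —
Stage I.1 — burden on prosecution; standard: the balance of probabilities (weight is at least 55).
    (a): 86 − 30 = 56 ≥ 55 [met]
    (b): 60 − 3 = 57 ≥ 55 [met]
  The prosecution carries Stage I.1; the accused now bears the burden.
Stage I.2 — burden on accused; standard: the balance of probabilities (weight is at least 55).
    (c): 81 − 26 = 55 ≥ 55 [met]
    (d): 73 − 17 = 56 ≥ 55 [met]
  The accused carries the last stage.
All stages carried — the accused prevails on this issue.
— Issue II —
Stage II.1 (prosecution, clear and convincing evidence, weight is at least 80): (e) net 96−16=80 ≥ 80 — meets; (f) 80 ≥ 80 — meets.
  Stage II.1 is satisfied; the prosecution continues to bear the burden.
Stage II.2 (prosecution, clear and convincing evidence, weight is at least 80): (g) 80 ≥ 80 — meets; (h) net 90−9=81 ≥ 80 — meets.
  Stage II.2 carried; the burden shifts to the accused.
Stage II.3 (accused, clear and convincing evidence, weight is at least 80): (i) 79 < 80 — fails; (j) net 86−9=77 < 80 — fails.
  Stage II.3 not carried; the accused fails its burden.
The prosecution prevails on this issue.
Per-issue: Issue I → accused; Issue II → prosecution. The prosecution must prevail on at least one issue; overall, the prosecution prevails.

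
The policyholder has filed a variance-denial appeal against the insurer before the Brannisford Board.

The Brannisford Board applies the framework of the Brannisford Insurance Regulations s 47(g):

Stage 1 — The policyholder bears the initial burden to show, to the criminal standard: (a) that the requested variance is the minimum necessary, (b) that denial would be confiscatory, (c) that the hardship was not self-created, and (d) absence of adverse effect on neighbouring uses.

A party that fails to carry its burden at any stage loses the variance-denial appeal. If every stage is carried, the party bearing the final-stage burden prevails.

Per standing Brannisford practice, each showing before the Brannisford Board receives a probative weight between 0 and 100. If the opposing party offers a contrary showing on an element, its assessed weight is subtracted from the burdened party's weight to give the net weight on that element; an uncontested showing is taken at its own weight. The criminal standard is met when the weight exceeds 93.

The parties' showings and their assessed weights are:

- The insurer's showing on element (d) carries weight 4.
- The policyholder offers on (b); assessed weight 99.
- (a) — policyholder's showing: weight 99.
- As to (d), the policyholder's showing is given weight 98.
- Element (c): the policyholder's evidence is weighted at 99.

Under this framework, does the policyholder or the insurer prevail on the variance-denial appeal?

policyholder

Stage 1 (policyholder, the criminal standard, weight exceeds 93): (a) 99 > 93 — meets; (b) 99 > 93 — meets; (c) 99 > 93 — meets; (d) net 98−4=94 > 93 — meets.
  The policyholder carries the last stage.
All stages carried — the policyholder prevails.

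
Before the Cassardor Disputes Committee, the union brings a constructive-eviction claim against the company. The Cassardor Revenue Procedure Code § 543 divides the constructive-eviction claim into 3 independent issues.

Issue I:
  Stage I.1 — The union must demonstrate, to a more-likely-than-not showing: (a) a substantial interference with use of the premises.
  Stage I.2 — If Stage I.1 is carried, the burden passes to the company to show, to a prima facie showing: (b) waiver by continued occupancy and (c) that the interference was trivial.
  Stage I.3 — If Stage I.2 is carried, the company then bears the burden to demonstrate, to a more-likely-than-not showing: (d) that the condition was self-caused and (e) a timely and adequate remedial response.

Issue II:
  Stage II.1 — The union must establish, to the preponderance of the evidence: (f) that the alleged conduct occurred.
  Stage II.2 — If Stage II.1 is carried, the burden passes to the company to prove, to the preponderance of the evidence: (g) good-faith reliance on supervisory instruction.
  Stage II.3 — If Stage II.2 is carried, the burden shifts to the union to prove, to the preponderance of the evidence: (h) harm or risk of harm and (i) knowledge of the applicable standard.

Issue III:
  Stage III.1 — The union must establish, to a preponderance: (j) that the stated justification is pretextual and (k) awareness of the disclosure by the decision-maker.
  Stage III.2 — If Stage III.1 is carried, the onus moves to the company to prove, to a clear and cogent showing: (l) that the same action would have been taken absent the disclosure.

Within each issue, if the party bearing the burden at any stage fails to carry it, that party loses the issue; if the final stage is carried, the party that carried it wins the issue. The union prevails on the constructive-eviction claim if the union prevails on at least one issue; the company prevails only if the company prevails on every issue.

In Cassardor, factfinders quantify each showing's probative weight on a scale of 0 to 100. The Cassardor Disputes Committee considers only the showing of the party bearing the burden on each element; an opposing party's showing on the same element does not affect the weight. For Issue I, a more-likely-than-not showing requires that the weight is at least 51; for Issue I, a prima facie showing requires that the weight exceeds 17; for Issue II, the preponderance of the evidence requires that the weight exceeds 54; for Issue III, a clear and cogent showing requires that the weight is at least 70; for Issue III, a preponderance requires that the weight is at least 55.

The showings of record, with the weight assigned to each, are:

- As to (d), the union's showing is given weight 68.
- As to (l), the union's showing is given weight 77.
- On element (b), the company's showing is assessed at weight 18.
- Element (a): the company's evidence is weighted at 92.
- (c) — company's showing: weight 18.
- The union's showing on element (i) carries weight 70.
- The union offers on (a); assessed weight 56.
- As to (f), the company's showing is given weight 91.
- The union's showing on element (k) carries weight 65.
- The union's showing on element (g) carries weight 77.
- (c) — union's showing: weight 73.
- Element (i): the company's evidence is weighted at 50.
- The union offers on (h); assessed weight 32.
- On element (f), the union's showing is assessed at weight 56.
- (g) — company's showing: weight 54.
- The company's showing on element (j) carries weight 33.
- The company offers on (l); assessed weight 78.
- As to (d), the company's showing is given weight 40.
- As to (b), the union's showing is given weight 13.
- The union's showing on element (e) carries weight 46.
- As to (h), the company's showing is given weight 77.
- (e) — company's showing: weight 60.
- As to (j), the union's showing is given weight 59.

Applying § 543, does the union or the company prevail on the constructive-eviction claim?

union

— Issue I —
Stage I.1 — burden on union; standard: a more-likely-than-not showing (weight is at least 51).
    (a): 56 (company's 92 disregarded) ≥ 51 [met]
  Stage I.1 carried; the burden shifts to the company.
Stage I.2 — burden on company; standard: a prima facie showing (weight exceeds 17).
    (b): 18 (union's 13 disregarded) > 17 [met]
    (c): 18 (union's 73 disregarded) > 17 [met]
  Stage I.2 carried; the burden remains with the company.
Stage I.3 — burden on company; standard: a more-likely-than-not showing (weight is at least 51).
    (d): 40 (union's 68 disregarded) < 51 [not met]
    (e): 60 (union's 46 disregarded) ≥ 51 [met]
  Stage I.3 not carried; the company fails its burden.
The analysis ends at Stage I.3; the union prevails on this issue.
— Issue II —
Stage II.1 — burden on union; standard: the preponderance of the evidence (weight exceeds 54).
    (f): 56 (company's 91 disregarded) > 54 [met]
  The union carries Stage II.1; the company now bears the burden.
Stage II.2 — burden on company; standard: the preponderance of the evidence (weight exceeds 54).
    (g): 54 (union's 77 disregarded) ≤ 54 [not met]
  Stage II.2 not carried; the company fails its burden.
So the union prevails on this issue.
— Issue III —
At Stage III.1 the union must meet a preponderance (weight is at least 55): on (j) the weight is 59 (the company's 33 is given no effect), ≥ 55, so (j) meets the standard; on (k) the weight is 65, which does reach 55, so (k) meets the standard.
  Stage III.1 carried; the burden shifts to the company.
At Stage III.2 the company must meet a clear and cogent showing (weight is at least 70): on (l) the weight is 78 (the union's 77 is given no effect), ≥ 70, so (l) meets the standard.
  Stage III.2 carried; the final stage is satisfied.
All stages carried — the company prevails on this issue.
Per-issue: Issue I → union; Issue II → union; Issue III → company. The union must prevail on at least one issue; overall, the union prevails.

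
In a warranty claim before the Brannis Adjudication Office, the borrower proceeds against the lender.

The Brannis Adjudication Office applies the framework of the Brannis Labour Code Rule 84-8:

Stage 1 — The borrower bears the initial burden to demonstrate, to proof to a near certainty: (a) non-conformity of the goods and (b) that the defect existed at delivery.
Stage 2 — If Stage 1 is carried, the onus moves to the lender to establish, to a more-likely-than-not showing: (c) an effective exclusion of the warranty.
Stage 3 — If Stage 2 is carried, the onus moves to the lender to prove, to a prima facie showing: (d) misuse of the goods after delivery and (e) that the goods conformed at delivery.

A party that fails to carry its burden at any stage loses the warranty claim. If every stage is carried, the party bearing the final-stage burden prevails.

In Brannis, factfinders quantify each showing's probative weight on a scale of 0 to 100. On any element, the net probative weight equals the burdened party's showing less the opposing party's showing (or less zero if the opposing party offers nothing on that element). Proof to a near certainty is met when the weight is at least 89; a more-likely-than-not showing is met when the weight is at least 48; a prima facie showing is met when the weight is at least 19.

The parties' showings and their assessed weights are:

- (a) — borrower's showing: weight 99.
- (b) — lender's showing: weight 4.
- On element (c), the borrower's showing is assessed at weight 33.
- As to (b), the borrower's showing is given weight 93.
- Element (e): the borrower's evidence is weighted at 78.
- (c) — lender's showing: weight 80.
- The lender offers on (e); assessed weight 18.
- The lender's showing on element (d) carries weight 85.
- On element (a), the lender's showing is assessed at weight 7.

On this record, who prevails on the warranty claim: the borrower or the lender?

At Stage 1 the borrower must meet proof to a near certainty (weight is at least 89): on (a) the weight is 99 less the opposing 7 gives net 92, which does reach 89, so (a) meets the standard; on (b) the weight is 93 less the opposing 4 gives net 89, which does reach 89, so (b) meets the standard.
  Stage 1 carried; the burden shifts to the lender.
At Stage 2 the lender must meet a more-likely-than-not showing (weight is at least 48): on (c) the weight is 80 less the opposing 33 gives net 47, < 48, so (c) does not meet the standard.
  Not every element is met, so the lender fails to carry Stage 2.
The borrower prevails.

borrower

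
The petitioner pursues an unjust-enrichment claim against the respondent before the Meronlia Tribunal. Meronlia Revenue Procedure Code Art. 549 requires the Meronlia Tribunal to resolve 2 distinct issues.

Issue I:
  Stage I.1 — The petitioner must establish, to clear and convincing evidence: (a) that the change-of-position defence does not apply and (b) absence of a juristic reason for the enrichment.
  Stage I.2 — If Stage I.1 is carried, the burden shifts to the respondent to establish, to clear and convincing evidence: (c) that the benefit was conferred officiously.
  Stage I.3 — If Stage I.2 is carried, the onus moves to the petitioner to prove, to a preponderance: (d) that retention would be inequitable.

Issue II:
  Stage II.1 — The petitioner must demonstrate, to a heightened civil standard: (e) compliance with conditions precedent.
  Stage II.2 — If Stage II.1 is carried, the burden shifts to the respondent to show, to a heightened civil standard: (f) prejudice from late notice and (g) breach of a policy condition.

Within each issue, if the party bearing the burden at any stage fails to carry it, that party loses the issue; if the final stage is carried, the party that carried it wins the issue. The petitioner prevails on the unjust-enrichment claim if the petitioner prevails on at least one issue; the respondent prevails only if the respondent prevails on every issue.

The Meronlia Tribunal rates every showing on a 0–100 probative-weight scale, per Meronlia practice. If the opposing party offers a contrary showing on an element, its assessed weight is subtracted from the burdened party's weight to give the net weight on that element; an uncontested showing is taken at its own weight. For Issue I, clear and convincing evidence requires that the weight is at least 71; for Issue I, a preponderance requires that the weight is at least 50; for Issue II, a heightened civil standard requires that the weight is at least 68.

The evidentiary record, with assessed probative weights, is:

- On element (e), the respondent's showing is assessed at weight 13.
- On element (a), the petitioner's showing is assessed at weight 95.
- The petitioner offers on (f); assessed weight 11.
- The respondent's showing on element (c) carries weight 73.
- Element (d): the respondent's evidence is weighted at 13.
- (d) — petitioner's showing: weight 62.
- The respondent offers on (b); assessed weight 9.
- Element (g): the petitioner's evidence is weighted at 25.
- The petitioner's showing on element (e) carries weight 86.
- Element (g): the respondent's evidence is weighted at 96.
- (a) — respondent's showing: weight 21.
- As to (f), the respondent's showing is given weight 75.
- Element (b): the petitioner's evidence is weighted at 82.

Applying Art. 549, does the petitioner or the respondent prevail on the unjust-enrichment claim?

petitioner

— Issue I —
Stage I.1 (petitioner, clear and convincing evidence, weight is at least 71): (a) net 95−21=74 ≥ 71 — meets; (b) net 82−9=73 ≥ 71 — meets.
  Stage I.1 carried; the burden shifts to the respondent.
Stage I.2 (respondent, clear and convincing evidence, weight is at least 71): (c) 73 ≥ 71 — meets.
  The respondent carries Stage I.2; the petitioner now bears the burden.
Stage I.3 (petitioner, a preponderance, weight is at least 50): (d) net 62−13=49 < 50 — fails.
  Not every element is met, so the petitioner fails to carry Stage I.3.
The respondent prevails on this issue.
— Issue II —
Stage II.1 (petitioner, a heightened civil standard, weight is at least 68): (e) net 86−13=73 ≥ 68 — meets.
  The petitioner carries Stage II.1; the respondent now bears the burden.
Stage II.2 (respondent, a heightened civil standard, weight is at least 68): (f) net 75−11=64 < 68 — fails; (g) net 96−25=71 ≥ 68 — meets.
  Stage II.2 not carried; the respondent fails its burden.
So the petitioner prevails on this issue.
Per-issue: Issue I → respondent; Issue II → petitioner. The petitioner must prevail on at least one issue; overall, the petitioner prevails.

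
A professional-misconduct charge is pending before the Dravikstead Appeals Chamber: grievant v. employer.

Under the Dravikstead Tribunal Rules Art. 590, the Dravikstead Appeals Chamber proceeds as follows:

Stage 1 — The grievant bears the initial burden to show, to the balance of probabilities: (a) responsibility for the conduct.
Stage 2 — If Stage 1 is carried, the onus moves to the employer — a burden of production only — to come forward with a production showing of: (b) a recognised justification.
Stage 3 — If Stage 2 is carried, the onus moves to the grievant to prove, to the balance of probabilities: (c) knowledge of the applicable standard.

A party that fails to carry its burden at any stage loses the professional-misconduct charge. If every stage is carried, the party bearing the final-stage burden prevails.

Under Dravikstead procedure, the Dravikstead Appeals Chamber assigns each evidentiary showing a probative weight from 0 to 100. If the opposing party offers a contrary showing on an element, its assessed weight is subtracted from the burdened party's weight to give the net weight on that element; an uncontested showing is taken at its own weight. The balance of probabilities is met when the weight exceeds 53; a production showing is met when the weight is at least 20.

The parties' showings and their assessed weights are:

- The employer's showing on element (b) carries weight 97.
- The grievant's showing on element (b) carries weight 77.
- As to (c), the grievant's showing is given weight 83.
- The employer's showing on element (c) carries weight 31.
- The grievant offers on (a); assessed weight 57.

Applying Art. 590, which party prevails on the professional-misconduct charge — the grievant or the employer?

At Stage 1 the grievant must meet the balance of probabilities (weight exceeds 53): on (a) the weight is 57, which does exceed 53, so (a) meets the standard.
  Stage 1 carried; the burden shifts to the employer.
At Stage 2 the employer must meet a production showing (weight is at least 20): on (b) the weight is 97 less the opposing 77 gives net 20, which does reach 20, so (b) meets the standard.
  Stage 2 carried; the burden shifts to the grievant.
At Stage 3 the grievant must meet the balance of probabilities (weight exceeds 53): on (c) the weight is 83 less the opposing 31 gives net 52, which does not exceed 53, so (c) does not meet the standard.
  The grievant does not carry Stage 3.
The employer prevails.

employer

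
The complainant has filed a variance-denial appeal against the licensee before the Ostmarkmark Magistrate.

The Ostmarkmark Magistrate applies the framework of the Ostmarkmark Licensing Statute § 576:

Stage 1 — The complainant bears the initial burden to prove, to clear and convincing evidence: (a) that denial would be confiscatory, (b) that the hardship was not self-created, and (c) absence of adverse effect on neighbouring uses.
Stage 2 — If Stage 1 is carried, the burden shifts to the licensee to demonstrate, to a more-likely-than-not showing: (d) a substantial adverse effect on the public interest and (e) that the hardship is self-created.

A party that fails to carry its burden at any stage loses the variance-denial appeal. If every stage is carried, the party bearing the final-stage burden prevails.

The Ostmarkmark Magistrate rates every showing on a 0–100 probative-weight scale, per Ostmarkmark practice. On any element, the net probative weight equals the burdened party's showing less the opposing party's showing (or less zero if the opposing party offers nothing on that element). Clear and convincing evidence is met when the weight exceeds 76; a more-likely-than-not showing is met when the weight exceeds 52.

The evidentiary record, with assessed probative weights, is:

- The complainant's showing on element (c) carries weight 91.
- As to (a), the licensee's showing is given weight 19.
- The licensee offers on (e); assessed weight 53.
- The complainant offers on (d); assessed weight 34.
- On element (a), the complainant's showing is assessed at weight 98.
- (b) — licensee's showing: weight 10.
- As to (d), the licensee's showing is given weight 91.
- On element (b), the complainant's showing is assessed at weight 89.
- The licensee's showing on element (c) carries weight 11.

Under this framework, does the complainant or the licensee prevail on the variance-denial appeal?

Stage 1 (complainant, clear and convincing evidence, weight exceeds 76): (a) net 98−19=79 > 76 — meets; (b) net 89−10=79 > 76 — meets; (c) net 91−11=80 > 76 — meets.
  The complainant carries Stage 1; the licensee now bears the burden.
Stage 2 (licensee, a more-likely-than-not showing, weight exceeds 52): (d) net 91−34=57 > 52 — meets; (e) 53 > 52 — meets.
  Stage 2 carried; the final stage is satisfied.
With every stage satisfied, the licensee prevails.

licensee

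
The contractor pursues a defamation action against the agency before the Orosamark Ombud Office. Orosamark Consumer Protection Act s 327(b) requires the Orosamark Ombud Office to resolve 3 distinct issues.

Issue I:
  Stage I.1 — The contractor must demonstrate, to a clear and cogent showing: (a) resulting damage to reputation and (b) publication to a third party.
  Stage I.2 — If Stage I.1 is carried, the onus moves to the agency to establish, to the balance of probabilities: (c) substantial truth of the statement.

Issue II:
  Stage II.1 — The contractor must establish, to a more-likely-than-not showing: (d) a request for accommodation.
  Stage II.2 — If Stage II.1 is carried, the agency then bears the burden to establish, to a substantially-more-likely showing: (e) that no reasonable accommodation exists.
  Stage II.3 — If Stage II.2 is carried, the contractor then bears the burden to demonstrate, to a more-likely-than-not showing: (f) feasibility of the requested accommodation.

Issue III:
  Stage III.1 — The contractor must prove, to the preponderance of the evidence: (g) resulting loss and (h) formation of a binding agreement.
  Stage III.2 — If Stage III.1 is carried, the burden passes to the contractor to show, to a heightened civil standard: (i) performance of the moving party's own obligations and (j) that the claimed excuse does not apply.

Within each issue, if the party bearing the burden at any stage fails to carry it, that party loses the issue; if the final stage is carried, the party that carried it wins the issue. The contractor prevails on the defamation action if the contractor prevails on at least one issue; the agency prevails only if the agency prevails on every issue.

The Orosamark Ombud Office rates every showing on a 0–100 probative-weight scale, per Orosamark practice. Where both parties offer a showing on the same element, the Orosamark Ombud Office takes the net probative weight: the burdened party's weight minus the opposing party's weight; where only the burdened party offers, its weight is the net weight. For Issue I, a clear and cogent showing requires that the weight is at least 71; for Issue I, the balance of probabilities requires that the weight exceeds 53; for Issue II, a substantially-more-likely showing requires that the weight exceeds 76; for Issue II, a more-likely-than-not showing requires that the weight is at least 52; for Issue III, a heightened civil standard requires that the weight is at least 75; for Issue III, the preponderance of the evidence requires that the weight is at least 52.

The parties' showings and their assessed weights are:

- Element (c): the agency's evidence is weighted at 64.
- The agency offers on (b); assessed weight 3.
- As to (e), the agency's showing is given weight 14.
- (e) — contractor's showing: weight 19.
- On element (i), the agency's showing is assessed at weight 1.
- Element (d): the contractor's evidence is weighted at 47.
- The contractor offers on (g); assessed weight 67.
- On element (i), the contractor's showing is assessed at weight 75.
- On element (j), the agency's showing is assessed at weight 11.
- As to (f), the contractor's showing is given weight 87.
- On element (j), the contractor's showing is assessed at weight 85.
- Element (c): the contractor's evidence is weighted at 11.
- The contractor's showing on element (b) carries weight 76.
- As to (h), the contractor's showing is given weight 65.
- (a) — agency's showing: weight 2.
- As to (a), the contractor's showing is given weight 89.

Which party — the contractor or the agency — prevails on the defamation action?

contractor

— Issue I —
At Stage I.1 the contractor must meet a clear and cogent showing (weight is at least 71): on (a) the weight is 89 less the opposing 2 gives net 87, ≥ 71, so (a) meets the standard; on (b) the weight is 76 less the opposing 3 gives net 73, ≥ 71, so (b) meets the standard.
  Stage I.1 carried; the burden shifts to the agency.
At Stage I.2 the agency must meet the balance of probabilities (weight exceeds 53): on (c) the weight is 64 less the opposing 11 gives net 53, ≤ 53, so (c) does not meet the standard.
  Stage I.2 not carried; the agency fails its burden.
The analysis ends at Stage I.2; the contractor prevails on this issue.
— Issue II —
Stage II.1 — burden on contractor; standard: a more-likely-than-not showing (weight is at least 52).
    (d): 47 < 52 [not met]
  Stage II.1 not carried; the contractor fails its burden.
So the agency prevails on this issue.
— Issue III —
Stage III.1 — burden on contractor; standard: the preponderance of the evidence (weight is at least 52).
    (g): 67 ≥ 52 [met]
    (h): 65 ≥ 52 [met]
  Stage III.1 carried; the burden remains with the contractor.
Stage III.2 — burden on contractor; standard: a heightened civil standard (weight is at least 75).
    (i): 75 − 1 = 74 < 75 [not met]
    (j): 85 − 11 = 74 < 75 [not met]
  Stage III.2 not carried; the contractor fails its burden.
The analysis ends at Stage III.2; the agency prevails on this issue.
Per-issue: Issue I → contractor; Issue II → agency; Issue III → agency. The contractor must prevail on at least one issue; overall, the contractor prevails.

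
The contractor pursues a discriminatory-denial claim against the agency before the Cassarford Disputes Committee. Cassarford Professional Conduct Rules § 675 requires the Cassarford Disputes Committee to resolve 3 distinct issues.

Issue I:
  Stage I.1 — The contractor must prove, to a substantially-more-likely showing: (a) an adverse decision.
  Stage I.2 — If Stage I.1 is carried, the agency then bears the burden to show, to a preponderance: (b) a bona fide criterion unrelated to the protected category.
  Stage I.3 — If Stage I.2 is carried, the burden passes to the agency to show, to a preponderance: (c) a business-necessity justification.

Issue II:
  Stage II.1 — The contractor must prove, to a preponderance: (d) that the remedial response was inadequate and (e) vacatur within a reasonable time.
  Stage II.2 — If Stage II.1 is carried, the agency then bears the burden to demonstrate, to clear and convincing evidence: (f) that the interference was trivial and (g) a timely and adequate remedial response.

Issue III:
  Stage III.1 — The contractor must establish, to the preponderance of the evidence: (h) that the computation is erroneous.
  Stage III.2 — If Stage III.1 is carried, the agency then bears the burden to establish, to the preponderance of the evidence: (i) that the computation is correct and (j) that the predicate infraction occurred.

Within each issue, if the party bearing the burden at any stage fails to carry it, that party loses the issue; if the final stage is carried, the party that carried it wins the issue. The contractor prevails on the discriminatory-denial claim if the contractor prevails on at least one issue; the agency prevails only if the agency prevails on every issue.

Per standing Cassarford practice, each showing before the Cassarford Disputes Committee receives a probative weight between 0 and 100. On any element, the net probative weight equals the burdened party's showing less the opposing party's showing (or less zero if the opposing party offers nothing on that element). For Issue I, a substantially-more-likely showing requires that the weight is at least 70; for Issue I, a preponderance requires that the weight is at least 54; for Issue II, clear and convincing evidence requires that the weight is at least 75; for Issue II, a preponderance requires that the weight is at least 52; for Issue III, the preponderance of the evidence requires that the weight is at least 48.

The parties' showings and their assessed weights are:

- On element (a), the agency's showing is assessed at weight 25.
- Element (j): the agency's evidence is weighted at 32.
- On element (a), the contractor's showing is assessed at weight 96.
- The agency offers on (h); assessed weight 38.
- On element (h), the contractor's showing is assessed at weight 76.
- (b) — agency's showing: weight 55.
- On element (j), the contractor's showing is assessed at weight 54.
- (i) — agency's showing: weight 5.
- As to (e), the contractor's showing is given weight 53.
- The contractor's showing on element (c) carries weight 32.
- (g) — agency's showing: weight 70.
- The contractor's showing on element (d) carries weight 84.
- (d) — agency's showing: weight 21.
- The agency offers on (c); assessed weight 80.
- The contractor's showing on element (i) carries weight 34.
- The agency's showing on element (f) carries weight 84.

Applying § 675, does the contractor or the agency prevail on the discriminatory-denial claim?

contractor

— Issue I —
Stage I.1 — burden on contractor; standard: a substantially-more-likely showing (weight is at least 70).
    (a): 96 − 25 = 71 ≥ 70 [met]
  Stage I.1 is satisfied; the onus moves to the agency.
Stage I.2 — burden on agency; standard: a preponderance (weight is at least 54).
    (b): 55 ≥ 54 [met]
  Stage I.2 is satisfied; the agency continues to bear the burden.
Stage I.3 — burden on agency; standard: a preponderance (weight is at least 54).
    (c): 80 − 32 = 48 < 54 [not met]
  Stage I.3 not carried; the agency fails its burden.
The contractor prevails on this issue.
— Issue II —
At Stage II.1 the contractor must meet a preponderance (weight is at least 52): on (d) the weight is 84 less the opposing 21 gives net 63, which does reach 52, so (d) meets the standard; on (e) the weight is 53, which does reach 52, so (e) meets the standard.
  Stage II.1 is satisfied; the onus moves to the agency.
At Stage II.2 the agency must meet clear and convincing evidence (weight is at least 75): on (f) the weight is 84, which does reach 75, so (f) meets the standard; on (g) the weight is 70, which does not reach 75, so (g) does not meet the standard.
  Stage II.2 not carried; the agency fails its burden.
So the contractor prevails on this issue.
— Issue III —
Stage III.1 (contractor, the preponderance of the evidence, weight is at least 48): (h) net 76−38=38 < 48 — fails.
  The contractor does not carry Stage III.1.
The agency prevails on this issue.
Per-issue: Issue I → contractor; Issue II → contractor; Issue III → agency. The contractor must prevail on at least one issue; overall, the contractor prevails.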